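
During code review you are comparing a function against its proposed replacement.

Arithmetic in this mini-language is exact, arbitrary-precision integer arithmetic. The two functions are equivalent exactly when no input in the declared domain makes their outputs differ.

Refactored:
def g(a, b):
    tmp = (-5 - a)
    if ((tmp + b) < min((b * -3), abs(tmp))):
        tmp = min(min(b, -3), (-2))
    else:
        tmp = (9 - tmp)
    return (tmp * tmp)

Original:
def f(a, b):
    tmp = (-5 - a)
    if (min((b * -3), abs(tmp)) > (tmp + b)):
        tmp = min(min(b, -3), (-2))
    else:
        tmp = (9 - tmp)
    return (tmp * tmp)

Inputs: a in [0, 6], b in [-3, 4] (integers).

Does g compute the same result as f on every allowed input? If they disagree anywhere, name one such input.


Behavior is preserved: although comparison usage differs, the outputs never diverge.
Spot check at a=0, b=1 — f: tmp becomes -5; next (min((b * -3), abs(tmp)) > (tmp + b)) evaluates to true; next tmp becomes -3; next final value 9. g: tmp becomes -5; next ((tmp + b) < min((b * -3), abs(tmp))) evaluates to true; next tmp becomes -3; next final value 9. Both give 9.
Checked all 56 inputs in the declared domain: the outputs agree on every one.
verdict: equivalent


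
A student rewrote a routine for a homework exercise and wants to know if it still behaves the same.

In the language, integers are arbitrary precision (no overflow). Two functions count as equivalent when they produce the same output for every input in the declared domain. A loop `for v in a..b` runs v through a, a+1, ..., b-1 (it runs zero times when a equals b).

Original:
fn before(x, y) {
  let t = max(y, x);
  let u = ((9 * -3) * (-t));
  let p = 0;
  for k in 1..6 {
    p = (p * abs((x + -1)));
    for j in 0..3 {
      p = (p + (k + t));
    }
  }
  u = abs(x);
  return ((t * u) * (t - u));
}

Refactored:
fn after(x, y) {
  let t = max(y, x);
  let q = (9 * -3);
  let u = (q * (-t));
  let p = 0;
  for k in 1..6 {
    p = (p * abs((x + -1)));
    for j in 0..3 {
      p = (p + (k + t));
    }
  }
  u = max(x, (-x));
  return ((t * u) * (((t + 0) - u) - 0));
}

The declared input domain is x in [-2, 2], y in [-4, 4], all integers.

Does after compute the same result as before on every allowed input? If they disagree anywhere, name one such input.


Changes here: statement counts differ; constant usage differs; min/max/abs usage differs; local variable names differ; arithmetic usage differs; the full 45-point sweep finds no disagreement.
verdict: equivalent


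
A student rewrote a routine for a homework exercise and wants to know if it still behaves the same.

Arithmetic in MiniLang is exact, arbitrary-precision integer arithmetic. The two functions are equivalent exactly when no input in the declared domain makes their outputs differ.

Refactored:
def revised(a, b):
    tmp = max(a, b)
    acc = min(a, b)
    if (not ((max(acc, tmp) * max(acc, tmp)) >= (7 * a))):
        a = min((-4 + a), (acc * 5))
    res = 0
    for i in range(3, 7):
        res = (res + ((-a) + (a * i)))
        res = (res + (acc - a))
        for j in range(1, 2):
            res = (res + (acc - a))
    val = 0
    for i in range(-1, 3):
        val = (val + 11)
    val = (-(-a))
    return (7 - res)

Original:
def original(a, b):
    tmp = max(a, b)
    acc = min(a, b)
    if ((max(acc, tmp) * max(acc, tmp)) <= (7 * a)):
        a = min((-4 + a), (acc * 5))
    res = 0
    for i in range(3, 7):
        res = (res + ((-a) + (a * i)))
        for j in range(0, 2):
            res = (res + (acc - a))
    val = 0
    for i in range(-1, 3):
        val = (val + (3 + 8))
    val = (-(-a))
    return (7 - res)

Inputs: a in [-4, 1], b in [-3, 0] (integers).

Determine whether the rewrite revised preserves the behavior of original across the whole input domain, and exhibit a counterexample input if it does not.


Evaluate both at a=0, b=-3.
original: tmp becomes 0; next acc becomes -3; next ((max(acc, tmp) * max(acc, tmp)) <= (7 * a)) evaluates to true; next a becomes -15; next res becomes 0; next at i=3:; next res becomes -30; next at j=0:; next res becomes -18; next at j=1:; next res becomes -6; next at i=4:; next res becomes -51; next at j=0:; next res becomes -39; next at j=1:; next res becomes -27; next at i=5:; next res becomes -87; next at j=0:; next res becomes -75; next at j=1:; next res becomes -63; next at i=6:; next res becomes -138; next at j=0:; next res becomes -126; next at j=1:; next res becomes -114; next val becomes 0; next at i=-1:; next val becomes 11; next at i=0:; next val becomes 22; next at i=1:; next val becomes 33; next at i=2:; next val becomes 44; next val becomes -15; next final value 121
revised: tmp becomes 0; next acc becomes -3; next (not ((max(acc, tmp) * max(acc, tmp)) >= (7 * a))) evaluates to false; next res becomes 0; next at i=3:; next res becomes 0; next res becomes -3; next at j=1:; next res becomes -6; next at i=4:; next res becomes -6; next res becomes -9; next at j=1:; next res becomes -12; next at i=5:; next res becomes -12; next res becomes -15; next at j=1:; next res becomes -18; next at i=6:; next res becomes -18; next res becomes -21; next at j=1:; next res becomes -24; next val becomes 0; next at i=-1:; next val becomes 11; next at i=0:; next val becomes 22; next at i=1:; next val becomes 33; next at i=2:; next val becomes 44; next val becomes 0; next final value 31
121 and 31 differ, so these are not the same function on this domain.
verdict: not equivalent; witness: a=0, b=-3


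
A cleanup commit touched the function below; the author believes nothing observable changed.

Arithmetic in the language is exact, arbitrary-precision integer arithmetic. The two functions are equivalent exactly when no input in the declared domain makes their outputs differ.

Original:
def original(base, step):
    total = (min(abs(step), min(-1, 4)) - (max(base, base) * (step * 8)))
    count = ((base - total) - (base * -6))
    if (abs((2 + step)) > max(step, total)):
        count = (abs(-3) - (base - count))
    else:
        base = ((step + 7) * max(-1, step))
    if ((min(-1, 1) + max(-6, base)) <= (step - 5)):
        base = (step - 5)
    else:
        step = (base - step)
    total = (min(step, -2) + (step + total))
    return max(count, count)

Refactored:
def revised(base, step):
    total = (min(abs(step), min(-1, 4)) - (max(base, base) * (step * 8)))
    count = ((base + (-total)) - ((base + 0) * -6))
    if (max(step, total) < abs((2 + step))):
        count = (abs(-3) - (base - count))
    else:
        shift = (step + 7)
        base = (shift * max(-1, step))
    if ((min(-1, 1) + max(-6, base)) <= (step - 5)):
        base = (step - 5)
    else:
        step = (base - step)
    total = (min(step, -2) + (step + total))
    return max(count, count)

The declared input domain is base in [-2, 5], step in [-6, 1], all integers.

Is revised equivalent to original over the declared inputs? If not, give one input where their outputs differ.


This is a faithful refactor — local variable names differ, plus comparison usage differs, plus constant usage differs, plus statement counts differ, plus arithmetic usage differs, but the computed results match everywhere.
Tracing base=2, step=-2: original: total becomes 31; next count becomes -17; next (abs((2 + step)) > max(step, total)) evaluates to false; next base becomes -5; next ((min(-1, 1) + max(-6, base)) <= (step - 5)) evaluates to false; next step becomes -3; next total becomes 25; next final value -17 | revised: total becomes 31; next count becomes -17; next (max(step, total) < abs((2 + step))) evaluates to false; next shift becomes 5; next base becomes -5; next ((min(-1, 1) + max(-6, base)) <= (step - 5)) evaluates to false; next step becomes -3; next total becomes 25; next final value -17 — matching result -17.
Across all 64 domain points the two functions coincide.
verdict: equivalent


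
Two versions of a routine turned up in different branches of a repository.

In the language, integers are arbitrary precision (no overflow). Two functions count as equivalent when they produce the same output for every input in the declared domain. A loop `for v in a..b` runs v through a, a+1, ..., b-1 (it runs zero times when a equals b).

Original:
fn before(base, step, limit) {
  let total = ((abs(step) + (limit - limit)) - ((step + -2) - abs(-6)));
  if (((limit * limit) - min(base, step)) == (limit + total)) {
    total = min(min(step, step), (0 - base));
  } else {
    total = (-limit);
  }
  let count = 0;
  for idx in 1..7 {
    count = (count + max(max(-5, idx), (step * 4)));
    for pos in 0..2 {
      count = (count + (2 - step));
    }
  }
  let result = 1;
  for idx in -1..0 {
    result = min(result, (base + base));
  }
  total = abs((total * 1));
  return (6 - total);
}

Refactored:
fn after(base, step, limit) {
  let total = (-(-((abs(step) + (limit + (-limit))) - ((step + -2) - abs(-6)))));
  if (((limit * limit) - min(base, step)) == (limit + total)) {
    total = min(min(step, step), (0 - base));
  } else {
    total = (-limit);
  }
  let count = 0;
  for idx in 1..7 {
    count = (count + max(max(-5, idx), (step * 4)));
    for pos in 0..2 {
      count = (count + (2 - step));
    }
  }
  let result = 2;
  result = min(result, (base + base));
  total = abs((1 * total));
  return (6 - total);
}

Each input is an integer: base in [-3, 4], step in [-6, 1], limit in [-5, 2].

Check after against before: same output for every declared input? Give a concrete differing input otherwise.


The one real change (`1` became `2`) has no effect anywhere in the declared ranges.
Tracing base=4, step=-6, limit=-3: before: total=20, then (((limit * limit) - min(base, step)) == (limit + total)) is false, then total=3, then count=0, then (idx=1), then count=1, then (pos=0), then count=9, then (pos=1), then count=17, then (idx=2), then count=19, then (pos=0), then count=27, then (pos=1), then count=35, then (idx=3), then count=38, then (pos=0), then count=46, then (pos=1), then count=54, then (idx=4), then count=58, then (pos=0), then count=66, then (pos=1), then count=74, then (idx=5), then count=79, then (pos=0), then count=87, then (pos=1), then count=95, then (idx=6), then count=101, then (pos=0), then count=109, then (pos=1), then count=117, then result=1, then (idx=-1), then result=1, then total=3, then returns 3 | after: total=20, then (((limit * limit) - min(base, step)) == (limit + total)) is false, then total=3, then count=0, then (idx=1), then count=1, then (pos=0), then count=9, then (pos=1), then count=17, then (idx=2), then count=19, then (pos=0), then count=27, then (pos=1), then count=35, then (idx=3), then count=38, then (pos=0), then count=46, then (pos=1), then count=54, then (idx=4), then count=58, then (pos=0), then count=66, then (pos=1), then count=74, then (idx=5), then count=79, then (pos=0), then count=87, then (pos=1), then count=95, then (idx=6), then count=101, then (pos=0), then count=109, then (pos=1), then count=117, then result=2, then result=2, then total=3, then returns 3 — matching result 3.
Across all 512 domain points the two functions coincide.
verdict: equivalent


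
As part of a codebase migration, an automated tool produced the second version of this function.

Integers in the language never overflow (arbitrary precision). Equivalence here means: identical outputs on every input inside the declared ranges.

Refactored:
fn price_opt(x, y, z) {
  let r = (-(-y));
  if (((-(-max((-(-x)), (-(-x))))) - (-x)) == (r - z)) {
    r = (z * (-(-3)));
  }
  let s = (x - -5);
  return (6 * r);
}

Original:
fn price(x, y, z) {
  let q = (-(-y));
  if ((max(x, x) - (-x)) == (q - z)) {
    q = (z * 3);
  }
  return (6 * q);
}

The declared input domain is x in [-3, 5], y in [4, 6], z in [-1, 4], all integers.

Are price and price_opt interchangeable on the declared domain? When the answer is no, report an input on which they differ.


This is a faithful refactor — local variable names differ; arithmetic usage differs; constant usage differs; statement counts differ, but the computed results match everywhere.
Spot check at x=5, y=6, z=-1 — price: q := 6 | ((max(x, x) - (-x)) == (q - z)): false | result 36. price_opt: r := 6 | (((-(-max((-(-x)), (-(-x))))) - (-x)) == (r - z)): false | s := 10 | result 36. Both give 36.
Sweeping the whole domain (162 inputs) finds no disagreement.
verdict: equivalent


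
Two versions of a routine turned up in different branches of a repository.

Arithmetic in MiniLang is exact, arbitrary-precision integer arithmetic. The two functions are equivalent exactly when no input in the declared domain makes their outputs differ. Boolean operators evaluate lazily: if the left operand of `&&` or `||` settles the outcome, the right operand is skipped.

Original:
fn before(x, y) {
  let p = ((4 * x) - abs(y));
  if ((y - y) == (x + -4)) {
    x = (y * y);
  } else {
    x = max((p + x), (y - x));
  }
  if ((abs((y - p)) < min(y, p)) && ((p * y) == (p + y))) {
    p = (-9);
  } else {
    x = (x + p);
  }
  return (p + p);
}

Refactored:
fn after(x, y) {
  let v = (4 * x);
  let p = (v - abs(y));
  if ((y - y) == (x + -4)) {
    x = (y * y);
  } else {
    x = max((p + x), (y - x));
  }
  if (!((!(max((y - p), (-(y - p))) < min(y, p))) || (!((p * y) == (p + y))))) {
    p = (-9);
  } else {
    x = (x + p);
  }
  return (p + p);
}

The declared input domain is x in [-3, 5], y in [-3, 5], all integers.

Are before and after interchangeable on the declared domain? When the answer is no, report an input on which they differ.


Behavior is preserved: although min/max/abs usage differs; local variable names differ; arithmetic usage differs; statement counts differ; boolean connective usage differs, the outputs never diverge.
As a probe, take x=4, y=4: before runs p=12, then ((y - y) == (x + -4)) is true, then x=16, then ((abs((y - p)) < min(y, p)) && ((p * y) == (p + y))) is false, then x=28, then returns 24; after runs v=16, then p=12, then ((y - y) == (x + -4)) is true, then x=16, then (!((!(max((y - p), (-(y - p))) < min(y, p))) || (!((p * y) == (p + y))))) is false, then x=28, then returns 24; both end at 24.
Sweeping the whole domain (81 inputs) finds no disagreement.
verdict: equivalent


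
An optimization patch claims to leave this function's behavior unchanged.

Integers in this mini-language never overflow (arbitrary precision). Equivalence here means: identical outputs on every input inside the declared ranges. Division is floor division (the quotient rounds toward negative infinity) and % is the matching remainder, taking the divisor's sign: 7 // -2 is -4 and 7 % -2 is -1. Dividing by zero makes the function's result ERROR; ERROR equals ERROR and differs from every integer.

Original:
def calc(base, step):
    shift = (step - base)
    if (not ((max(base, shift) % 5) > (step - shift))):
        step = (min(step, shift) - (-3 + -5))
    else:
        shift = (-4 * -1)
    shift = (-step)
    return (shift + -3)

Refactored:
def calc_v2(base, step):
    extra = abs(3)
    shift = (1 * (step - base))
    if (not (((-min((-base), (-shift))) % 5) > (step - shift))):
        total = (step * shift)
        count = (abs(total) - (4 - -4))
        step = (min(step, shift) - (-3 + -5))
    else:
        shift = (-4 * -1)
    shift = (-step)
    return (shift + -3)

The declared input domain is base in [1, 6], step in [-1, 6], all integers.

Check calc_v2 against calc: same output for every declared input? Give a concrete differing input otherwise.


This is a faithful refactor — constant usage differs; local variable names differ; min/max/abs usage differs; statement counts differ; arithmetic usage differs, but the computed results match everywhere.
Tracing base=1, step=-1: calc: shift=-2, then (not ((max(base, shift) % 5) > (step - shift))) is true, then step=6, then shift=-6, then returns -9 | calc_v2: extra=3, then shift=-2, then (not (((-min((-base), (-shift))) % 5) > (step - shift))) is true, then total=2, then count=-6, then step=6, then shift=-6, then returns -9 — matching result -9.
Checked all 48 inputs in the declared domain: the outputs agree on every one.
verdict: equivalent


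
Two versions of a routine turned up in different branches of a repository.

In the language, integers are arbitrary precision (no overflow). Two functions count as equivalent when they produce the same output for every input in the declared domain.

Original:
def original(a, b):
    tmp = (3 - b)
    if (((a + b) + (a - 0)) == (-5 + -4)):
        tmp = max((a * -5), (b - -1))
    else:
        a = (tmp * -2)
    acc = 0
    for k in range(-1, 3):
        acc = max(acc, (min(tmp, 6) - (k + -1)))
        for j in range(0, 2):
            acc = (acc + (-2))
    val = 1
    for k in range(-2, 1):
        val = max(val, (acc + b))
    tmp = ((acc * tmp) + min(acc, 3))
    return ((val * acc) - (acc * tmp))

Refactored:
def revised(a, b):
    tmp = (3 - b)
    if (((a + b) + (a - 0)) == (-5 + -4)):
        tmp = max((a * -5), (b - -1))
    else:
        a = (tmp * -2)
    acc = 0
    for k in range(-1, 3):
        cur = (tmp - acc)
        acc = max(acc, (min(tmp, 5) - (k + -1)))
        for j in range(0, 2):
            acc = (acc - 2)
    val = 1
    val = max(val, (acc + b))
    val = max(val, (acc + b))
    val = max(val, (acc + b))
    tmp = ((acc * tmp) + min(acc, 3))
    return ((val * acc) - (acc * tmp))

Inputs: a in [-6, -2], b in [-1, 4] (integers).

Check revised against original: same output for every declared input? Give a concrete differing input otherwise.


Evaluate both at a=-6, b=3.
original: tmp = 0; (((a + b) + (a - 0)) == (-5 + -4)) -> true; tmp = 30; acc = 0; [k=-1]; acc = 8; [j=0]; acc = 6; [j=1]; acc = 4; [k=0]; acc = 7; [j=0]; acc = 5; [j=1]; acc = 3; [k=1]; acc = 6; [j=0]; acc = 4; [j=1]; acc = 2; [k=2]; acc = 5; [j=0]; acc = 3; [j=1]; acc = 1; val = 1; [k=-2]; val = 4; [k=-1]; val = 4; [k=0]; val = 4; tmp = 31; return -27
revised: tmp = 0; (((a + b) + (a - 0)) == (-5 + -4)) -> true; tmp = 30; acc = 0; [k=-1]; cur = 30; acc = 7; [j=0]; acc = 5; [j=1]; acc = 3; [k=0]; cur = 27; acc = 6; [j=0]; acc = 4; [j=1]; acc = 2; [k=1]; cur = 28; acc = 5; [j=0]; acc = 3; [j=1]; acc = 1; [k=2]; cur = 29; acc = 4; [j=0]; acc = 2; [j=1]; acc = 0; val = 1; val = 3; val = 3; val = 3; tmp = 0; return 0
-27 and 0 differ, so these are not the same function on this domain.
verdict: not equivalent; witness: a=-6, b=3


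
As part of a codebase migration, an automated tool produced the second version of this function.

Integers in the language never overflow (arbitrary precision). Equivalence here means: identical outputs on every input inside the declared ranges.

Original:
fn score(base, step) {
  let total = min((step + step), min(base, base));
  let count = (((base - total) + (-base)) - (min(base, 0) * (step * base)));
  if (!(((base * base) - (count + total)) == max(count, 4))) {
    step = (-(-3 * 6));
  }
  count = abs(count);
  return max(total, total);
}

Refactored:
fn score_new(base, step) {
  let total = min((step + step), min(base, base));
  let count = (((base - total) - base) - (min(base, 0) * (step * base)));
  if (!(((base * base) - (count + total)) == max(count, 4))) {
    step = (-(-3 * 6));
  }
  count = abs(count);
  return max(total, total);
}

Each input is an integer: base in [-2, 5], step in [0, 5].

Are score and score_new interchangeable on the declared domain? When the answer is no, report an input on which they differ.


This is a faithful refactor — arithmetic usage differs, but the computed results match everywhere.
Spot check at base=5, step=0 — score: total=0, then count=0, then (!(((base * base) - (count + total)) == max(count, 4))) is true, then step=18, then count=0, then returns 0. score_new: total=0, then count=0, then (!(((base * base) - (count + total)) == max(count, 4))) is true, then step=18, then count=0, then returns 0. Both give 0.
Across all 48 domain points the two functions coincide.
verdict: equivalent


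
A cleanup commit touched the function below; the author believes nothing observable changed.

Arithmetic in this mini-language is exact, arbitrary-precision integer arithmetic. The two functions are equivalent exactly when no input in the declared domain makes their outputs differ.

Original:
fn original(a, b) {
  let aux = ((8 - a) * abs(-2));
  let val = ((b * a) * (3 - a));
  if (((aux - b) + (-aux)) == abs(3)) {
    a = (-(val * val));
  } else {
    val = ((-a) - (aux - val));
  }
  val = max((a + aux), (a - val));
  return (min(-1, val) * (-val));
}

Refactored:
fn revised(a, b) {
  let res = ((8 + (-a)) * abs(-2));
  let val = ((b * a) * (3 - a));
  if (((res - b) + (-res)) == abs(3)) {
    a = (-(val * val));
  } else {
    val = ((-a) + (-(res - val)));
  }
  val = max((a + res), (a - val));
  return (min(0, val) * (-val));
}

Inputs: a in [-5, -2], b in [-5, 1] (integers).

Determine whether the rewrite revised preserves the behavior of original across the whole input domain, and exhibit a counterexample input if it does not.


Not equivalent: a=-5, b=-5 separates them (21 vs 0).
original: aux becomes 26; next val becomes 200; next (((aux - b) + (-aux)) == abs(3)) evaluates to false; next val becomes 179; next val becomes 21; next final value 21
revised: res becomes 26; next val becomes 200; next (((res - b) + (-res)) == abs(3)) evaluates to false; next val becomes 179; next val becomes 21; next final value 0
verdict: not equivalent; witness: a=-5, b=-5


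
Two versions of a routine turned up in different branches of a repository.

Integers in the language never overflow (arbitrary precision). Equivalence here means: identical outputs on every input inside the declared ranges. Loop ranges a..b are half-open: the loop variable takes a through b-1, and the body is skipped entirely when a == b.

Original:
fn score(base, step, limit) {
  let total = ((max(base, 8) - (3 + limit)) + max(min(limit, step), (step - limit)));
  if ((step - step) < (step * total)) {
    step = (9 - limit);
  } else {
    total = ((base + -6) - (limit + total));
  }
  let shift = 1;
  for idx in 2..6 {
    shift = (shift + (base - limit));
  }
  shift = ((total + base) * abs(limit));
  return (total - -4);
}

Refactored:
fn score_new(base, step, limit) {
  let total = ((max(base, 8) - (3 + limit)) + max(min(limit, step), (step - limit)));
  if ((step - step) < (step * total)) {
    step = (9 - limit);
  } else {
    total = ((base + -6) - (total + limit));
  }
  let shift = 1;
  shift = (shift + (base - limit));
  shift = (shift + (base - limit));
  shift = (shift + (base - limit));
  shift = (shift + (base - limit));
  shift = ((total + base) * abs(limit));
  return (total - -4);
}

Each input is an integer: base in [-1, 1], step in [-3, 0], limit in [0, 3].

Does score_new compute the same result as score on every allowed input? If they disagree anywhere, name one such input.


Side by side, the visible changes include: statement counts differ; and local variable names differ; and loop structure differs; and arithmetic usage differs.
Spot check at base=0, step=0, limit=0 — score: total becomes 5; next ((step - step) < (step * total)) evaluates to false; next total becomes -11; next shift becomes 1; next at idx=2:; next shift becomes 1; next at idx=3:; next shift becomes 1; next at idx=4:; next shift becomes 1; next at idx=5:; next shift becomes 1; next shift becomes 0; next final value -7. score_new: total becomes 5; next ((step - step) < (step * total)) evaluates to false; next total becomes -11; next shift becomes 1; next shift becomes 1; next shift becomes 1; next shift becomes 1; next shift becomes 1; next shift becomes 0; next final value -7. Both give -7.
Every one of the 48 inputs gives matching results.
verdict: equivalent


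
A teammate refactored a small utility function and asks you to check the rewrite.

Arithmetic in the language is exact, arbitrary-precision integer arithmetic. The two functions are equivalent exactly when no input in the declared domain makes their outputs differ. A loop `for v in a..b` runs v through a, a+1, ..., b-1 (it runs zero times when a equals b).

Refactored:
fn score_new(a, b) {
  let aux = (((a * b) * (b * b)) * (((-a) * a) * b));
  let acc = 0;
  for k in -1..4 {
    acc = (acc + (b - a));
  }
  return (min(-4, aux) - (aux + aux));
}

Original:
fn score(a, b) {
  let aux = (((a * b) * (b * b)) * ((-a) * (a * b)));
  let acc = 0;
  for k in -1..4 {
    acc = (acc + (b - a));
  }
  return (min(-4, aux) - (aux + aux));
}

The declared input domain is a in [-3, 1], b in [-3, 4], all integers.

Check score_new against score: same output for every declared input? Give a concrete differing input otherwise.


Equivalent — the differences include same computation, different form, yet no declared input distinguishes the two.
One worked example (a=0, b=3) — score: aux=0, then acc=0, then (k=-1), then acc=3, then (k=0), then acc=6, then (k=1), then acc=9, then (k=2), then acc=12, then (k=3), then acc=15, then returns -4; score_new: aux=0, then acc=0, then (k=-1), then acc=3, then (k=0), then acc=6, then (k=1), then acc=9, then (k=2), then acc=12, then (k=3), then acc=15, then returns -4; agreement on -4.
An exhaustive pass over the 40 declared inputs shows identical outputs.
verdict: equivalent


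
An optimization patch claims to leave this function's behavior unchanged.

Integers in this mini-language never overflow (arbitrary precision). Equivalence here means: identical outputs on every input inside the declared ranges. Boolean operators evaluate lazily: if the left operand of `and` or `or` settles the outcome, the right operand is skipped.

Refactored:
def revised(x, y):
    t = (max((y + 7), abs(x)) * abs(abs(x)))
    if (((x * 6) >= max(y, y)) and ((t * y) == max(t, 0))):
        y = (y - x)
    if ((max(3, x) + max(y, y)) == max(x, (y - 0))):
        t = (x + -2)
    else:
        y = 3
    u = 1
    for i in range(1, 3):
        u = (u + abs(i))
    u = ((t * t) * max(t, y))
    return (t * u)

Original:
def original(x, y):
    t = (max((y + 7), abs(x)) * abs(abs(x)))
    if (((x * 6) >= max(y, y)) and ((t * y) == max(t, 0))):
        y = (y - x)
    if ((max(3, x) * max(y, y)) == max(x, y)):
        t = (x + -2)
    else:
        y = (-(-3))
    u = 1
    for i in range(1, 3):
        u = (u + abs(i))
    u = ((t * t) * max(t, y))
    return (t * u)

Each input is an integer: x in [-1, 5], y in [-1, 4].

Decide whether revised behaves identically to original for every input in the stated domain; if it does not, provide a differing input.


Consider the input x=-1, y=0.
original: t = 7; (((x * 6) >= max(y, y)) and ((t * y) == max(t, 0))) -> false; ((max(3, x) * max(y, y)) == max(x, y)) -> true; t = -3; u = 1; [i=1]; u = 2; [i=2]; u = 4; u = 0; return 0
revised: t = 7; (((x * 6) >= max(y, y)) and ((t * y) == max(t, 0))) -> false; ((max(3, x) + max(y, y)) == max(x, (y - 0))) -> false; y = 3; u = 1; [i=1]; u = 2; [i=2]; u = 4; u = 343; return 2401
0 != 2401, so the rewrite changes behavior.
verdict: not equivalent; witness: x=-1, y=0


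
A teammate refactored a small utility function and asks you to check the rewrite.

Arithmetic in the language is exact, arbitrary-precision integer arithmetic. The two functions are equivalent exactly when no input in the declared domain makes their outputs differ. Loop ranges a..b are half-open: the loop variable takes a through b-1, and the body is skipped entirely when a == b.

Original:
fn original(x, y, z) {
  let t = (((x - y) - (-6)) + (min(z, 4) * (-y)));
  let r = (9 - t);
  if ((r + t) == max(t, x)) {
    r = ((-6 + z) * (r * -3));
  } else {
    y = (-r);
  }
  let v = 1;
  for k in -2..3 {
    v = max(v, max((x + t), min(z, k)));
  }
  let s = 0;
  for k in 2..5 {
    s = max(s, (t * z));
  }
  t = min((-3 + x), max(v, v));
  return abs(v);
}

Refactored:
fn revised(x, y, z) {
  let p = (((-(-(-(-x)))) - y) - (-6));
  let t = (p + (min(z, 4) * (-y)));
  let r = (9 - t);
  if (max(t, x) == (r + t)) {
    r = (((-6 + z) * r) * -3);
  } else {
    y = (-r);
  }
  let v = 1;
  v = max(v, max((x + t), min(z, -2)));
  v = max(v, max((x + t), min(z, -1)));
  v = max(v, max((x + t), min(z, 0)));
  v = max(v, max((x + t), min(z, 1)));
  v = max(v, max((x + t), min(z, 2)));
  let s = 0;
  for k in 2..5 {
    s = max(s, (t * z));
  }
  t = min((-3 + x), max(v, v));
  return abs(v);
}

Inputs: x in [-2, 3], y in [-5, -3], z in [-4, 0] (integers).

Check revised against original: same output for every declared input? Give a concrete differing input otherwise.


Differences: arithmetic usage differs, plus statement counts differ, plus constant usage differs, plus min/max/abs usage differs, plus loop structure differs, plus local variable names differ — yet all 90 inputs agree.
verdict: equivalent


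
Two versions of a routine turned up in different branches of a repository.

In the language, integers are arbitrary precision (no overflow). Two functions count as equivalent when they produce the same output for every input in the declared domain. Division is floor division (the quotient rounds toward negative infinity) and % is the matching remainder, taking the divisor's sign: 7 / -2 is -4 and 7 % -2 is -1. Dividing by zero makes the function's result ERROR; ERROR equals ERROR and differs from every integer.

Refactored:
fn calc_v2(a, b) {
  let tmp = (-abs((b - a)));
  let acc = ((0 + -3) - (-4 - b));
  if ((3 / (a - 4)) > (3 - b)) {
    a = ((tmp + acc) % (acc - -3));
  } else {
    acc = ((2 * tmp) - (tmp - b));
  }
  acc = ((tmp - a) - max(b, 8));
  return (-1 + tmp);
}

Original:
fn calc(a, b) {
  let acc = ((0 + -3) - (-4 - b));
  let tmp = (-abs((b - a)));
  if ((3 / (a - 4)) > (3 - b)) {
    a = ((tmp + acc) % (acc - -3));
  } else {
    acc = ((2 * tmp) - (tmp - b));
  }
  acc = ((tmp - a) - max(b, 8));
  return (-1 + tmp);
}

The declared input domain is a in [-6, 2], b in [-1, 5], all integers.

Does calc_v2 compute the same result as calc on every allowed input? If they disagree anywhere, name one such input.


The two are interchangeable: same computation, different form, and every declared input agrees.
As a probe, take a=-3, b=4: calc runs acc = 5; tmp = -7; ((3 / (a - 4)) > (3 - b)) -> false; acc = -3; acc = -12; return -8; calc_v2 runs tmp = -7; acc = 5; ((3 / (a - 4)) > (3 - b)) -> false; acc = -3; acc = -12; return -8; both end at -8.
Every one of the 63 inputs gives matching results.
verdict: equivalent


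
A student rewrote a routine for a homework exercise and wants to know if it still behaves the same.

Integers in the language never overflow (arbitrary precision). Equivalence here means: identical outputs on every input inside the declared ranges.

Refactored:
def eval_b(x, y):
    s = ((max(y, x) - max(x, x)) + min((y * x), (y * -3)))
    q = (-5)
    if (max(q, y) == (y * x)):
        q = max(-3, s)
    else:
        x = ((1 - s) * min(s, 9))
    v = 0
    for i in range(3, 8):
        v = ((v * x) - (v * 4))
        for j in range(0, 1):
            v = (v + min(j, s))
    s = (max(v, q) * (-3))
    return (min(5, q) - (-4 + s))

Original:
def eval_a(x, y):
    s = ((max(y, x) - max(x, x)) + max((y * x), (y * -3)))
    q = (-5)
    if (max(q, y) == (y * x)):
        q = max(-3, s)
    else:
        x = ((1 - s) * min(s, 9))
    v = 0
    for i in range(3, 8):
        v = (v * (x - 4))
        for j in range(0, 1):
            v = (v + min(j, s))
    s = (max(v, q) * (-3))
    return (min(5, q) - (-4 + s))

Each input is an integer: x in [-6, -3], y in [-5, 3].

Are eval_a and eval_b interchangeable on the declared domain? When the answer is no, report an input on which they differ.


Consider the input x=-6, y=2.
eval_a: s = 2; q = -5; (max(q, y) == (y * x)) -> false; x = -2; v = 0; [i=3]; v = 0; [j=0]; v = 0; [i=4]; v = 0; [j=0]; v = 0; [i=5]; v = 0; [j=0]; v = 0; [i=6]; v = 0; [j=0]; v = 0; [i=7]; v = 0; [j=0]; v = 0; s = 0; return -1
eval_b: s = -4; q = -5; (max(q, y) == (y * x)) -> false; x = -20; v = 0; [i=3]; v = 0; [j=0]; v = -4; [i=4]; v = 96; [j=0]; v = 92; [i=5]; v = -2208; [j=0]; v = -2212; [i=6]; v = 53088; [j=0]; v = 53084; [i=7]; v = -1274016; [j=0]; v = -1274020; s = 15; return -16
-1 and -16 differ, so these are not the same function on this domain.
verdict: not equivalent; witness: x=-6, y=2


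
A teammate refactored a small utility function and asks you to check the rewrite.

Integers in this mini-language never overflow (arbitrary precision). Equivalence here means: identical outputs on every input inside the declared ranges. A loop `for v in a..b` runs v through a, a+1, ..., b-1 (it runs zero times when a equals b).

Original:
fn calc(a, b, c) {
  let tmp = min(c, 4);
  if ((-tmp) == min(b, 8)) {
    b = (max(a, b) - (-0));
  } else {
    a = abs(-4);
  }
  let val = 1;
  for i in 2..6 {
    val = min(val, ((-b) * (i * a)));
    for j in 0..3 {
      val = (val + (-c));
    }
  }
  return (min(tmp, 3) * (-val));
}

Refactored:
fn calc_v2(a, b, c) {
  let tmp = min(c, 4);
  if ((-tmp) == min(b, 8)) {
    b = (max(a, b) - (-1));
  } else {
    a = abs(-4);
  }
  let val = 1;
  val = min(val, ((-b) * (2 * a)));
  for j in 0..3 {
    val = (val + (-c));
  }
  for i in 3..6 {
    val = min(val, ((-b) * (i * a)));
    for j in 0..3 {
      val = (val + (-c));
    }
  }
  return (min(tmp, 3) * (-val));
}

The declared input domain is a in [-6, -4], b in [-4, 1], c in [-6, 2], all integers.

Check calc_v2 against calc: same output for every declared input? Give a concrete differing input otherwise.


There is a counterexample at a=-6, b=-2, c=2: 132 on one side, 72 on the other.
calc: tmp becomes 2; next ((-tmp) == min(b, 8)) evaluates to true; next b becomes -2; next val becomes 1; next at i=2:; next val becomes -24; next at j=0:; next val becomes -26; next at j=1:; next val becomes -28; next at j=2:; next val becomes -30; next at i=3:; next val becomes -36; next at j=0:; next val becomes -38; next at j=1:; next val becomes -40; next at j=2:; next val becomes -42; next at i=4:; next val becomes -48; next at j=0:; next val becomes -50; next at j=1:; next val becomes -52; next at j=2:; next val becomes -54; next at i=5:; next val becomes -60; next at j=0:; next val becomes -62; next at j=1:; next val becomes -64; next at j=2:; next val becomes -66; next final value 132
calc_v2: tmp becomes 2; next ((-tmp) == min(b, 8)) evaluates to true; next b becomes -1; next val becomes 1; next val becomes -12; next at j=0:; next val becomes -14; next at j=1:; next val becomes -16; next at j=2:; next val becomes -18; next at i=3:; next val becomes -18; next at j=0:; next val becomes -20; next at j=1:; next val becomes -22; next at j=2:; next val becomes -24; next at i=4:; next val becomes -24; next at j=0:; next val becomes -26; next at j=1:; next val becomes -28; next at j=2:; next val becomes -30; next at i=5:; next val becomes -30; next at j=0:; next val becomes -32; next at j=1:; next val becomes -34; next at j=2:; next val becomes -36; next final value 72
verdict: not equivalent; witness: a=-6, b=-2, c=2


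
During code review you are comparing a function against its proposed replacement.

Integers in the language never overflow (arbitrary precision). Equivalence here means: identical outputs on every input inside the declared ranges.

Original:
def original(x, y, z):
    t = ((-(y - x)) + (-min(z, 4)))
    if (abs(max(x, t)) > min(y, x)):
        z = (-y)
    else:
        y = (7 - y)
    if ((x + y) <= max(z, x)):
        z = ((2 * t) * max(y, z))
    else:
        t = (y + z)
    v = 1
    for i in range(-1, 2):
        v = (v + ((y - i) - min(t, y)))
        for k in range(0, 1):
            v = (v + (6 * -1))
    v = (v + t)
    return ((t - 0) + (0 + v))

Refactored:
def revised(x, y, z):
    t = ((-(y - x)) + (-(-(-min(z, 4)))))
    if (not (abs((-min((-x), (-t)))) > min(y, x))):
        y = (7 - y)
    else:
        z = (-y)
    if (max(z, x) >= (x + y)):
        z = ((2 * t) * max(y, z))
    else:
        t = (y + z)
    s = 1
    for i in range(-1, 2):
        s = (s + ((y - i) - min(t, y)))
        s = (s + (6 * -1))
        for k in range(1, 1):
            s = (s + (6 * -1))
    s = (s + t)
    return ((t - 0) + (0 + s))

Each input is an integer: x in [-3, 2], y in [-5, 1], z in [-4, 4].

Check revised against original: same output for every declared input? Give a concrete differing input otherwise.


The two are interchangeable: loop structure differs, comparison usage differs, statement counts differ, constant usage differs, local variable names differ, arithmetic usage differs, min/max/abs usage differs, boolean connective usage differs, and every declared input agrees.
Tracing x=1, y=-3, z=-3: original: t = 7; (abs(max(x, t)) > min(y, x)) -> true; z = 3; ((x + y) <= max(z, x)) -> true; z = 42; v = 1; [i=-1]; v = 2; [k=0]; v = -4; [i=0]; v = -4; [k=0]; v = -10; [i=1]; v = -11; [k=0]; v = -17; v = -10; return -3 | revised: t = 7; (not (abs((-min((-x), (-t)))) > min(y, x))) -> false; z = 3; (max(z, x) >= (x + y)) -> true; z = 42; s = 1; [i=-1]; s = 2; s = -4; the k loop: no iterations; [i=0]; s = -4; s = -10; the k loop: no iterations; [i=1]; s = -11; s = -17; the k loop: no iterations; s = -10; return -3 — matching result -3.
Sweeping the whole domain (378 inputs) finds no disagreement.
verdict: equivalent


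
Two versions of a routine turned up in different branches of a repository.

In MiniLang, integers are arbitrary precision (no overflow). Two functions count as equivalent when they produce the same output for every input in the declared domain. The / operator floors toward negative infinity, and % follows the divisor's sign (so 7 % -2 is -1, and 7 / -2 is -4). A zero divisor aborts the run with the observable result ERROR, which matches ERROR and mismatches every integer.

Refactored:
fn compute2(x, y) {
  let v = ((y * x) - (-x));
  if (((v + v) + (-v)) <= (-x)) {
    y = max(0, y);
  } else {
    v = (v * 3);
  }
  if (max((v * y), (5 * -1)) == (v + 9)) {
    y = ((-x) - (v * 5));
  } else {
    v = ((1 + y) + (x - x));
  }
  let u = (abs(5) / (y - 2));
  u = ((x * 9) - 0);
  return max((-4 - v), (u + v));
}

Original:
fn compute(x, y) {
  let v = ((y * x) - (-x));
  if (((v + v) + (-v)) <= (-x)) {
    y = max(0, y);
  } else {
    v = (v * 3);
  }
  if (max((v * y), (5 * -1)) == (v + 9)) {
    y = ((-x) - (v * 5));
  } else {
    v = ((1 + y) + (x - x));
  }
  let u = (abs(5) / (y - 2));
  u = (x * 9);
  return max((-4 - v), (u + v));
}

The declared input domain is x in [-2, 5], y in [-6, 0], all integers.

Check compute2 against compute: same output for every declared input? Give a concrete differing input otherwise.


Comparing the listings, the differences include: constant usage differs, arithmetic usage differs.
One worked example (x=0, y=-6) — compute: v becomes 0; next (((v + v) + (-v)) <= (-x)) evaluates to true; next y becomes 0; next (max((v * y), (5 * -1)) == (v + 9)) evaluates to false; next v becomes 1; next u becomes -3; next u becomes 0; next final value 1; compute2: v becomes 0; next (((v + v) + (-v)) <= (-x)) evaluates to true; next y becomes 0; next (max((v * y), (5 * -1)) == (v + 9)) evaluates to false; next v becomes 1; next u becomes -3; next u becomes 0; next final value 1; agreement on 1.
An exhaustive pass over the 56 declared inputs shows identical outputs.
verdict: equivalent


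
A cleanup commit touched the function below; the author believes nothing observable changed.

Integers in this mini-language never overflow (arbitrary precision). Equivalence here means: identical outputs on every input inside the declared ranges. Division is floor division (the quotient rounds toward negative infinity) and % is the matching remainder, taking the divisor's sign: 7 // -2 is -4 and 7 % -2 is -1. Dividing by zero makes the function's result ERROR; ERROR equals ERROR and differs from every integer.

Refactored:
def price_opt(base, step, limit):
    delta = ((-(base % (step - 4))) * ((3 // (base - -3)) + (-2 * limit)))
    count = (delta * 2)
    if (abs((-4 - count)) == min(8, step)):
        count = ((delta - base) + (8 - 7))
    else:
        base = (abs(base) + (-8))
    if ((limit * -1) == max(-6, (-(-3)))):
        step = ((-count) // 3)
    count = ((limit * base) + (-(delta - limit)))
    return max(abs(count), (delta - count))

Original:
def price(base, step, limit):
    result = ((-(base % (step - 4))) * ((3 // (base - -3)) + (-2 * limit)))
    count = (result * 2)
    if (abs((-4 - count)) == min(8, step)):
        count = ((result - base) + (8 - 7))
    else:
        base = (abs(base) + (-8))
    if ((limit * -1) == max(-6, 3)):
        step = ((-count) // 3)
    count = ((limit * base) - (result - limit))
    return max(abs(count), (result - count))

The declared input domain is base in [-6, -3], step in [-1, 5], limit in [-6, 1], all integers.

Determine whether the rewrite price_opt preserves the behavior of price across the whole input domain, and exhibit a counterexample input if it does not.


Equivalent — the differences include arithmetic usage differs; local variable names differ, yet no declared input distinguishes the two.
One worked example (base=-4, step=4, limit=0) — price: a zero divisor aborts: ERROR; price_opt: a zero divisor aborts: ERROR; agreement on ERROR.
An exhaustive pass over the 224 declared inputs shows identical outputs.
verdict: equivalent
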